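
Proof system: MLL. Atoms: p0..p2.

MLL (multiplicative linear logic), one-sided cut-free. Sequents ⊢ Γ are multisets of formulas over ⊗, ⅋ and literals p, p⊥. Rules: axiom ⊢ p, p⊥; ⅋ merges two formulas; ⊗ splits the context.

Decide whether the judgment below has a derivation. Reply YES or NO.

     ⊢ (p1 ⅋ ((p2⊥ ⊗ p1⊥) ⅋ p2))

Derivation trace:
[⅋]  ⊢ (p1 ⅋ ((p2⊥ ⊗ p1⊥) ⅋ p2))
  [⅋]  ⊢ p1, ((p2⊥ ⊗ p1⊥) ⅋ p2)
    [⊗]  ⊢ p2, p1, (p2⊥ ⊗ p1⊥)
      [Ax]  ⊢ p2, p2⊥
      [Ax]  ⊢ p1, p1⊥

Result: YES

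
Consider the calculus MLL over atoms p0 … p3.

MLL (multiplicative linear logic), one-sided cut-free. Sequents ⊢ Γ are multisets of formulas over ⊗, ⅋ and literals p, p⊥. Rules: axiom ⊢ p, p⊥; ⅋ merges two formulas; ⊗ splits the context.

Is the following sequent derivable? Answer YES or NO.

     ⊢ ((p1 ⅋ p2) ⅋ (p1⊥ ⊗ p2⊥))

Proof tree:
[⅋]  ⊢ ((p1 ⅋ p2) ⅋ (p1⊥ ⊗ p2⊥))
  [⅋]  ⊢ (p1⊥ ⊗ p2⊥), (p1 ⅋ p2)
    [⊗]  ⊢ p1, p2, (p1⊥ ⊗ p2⊥)
      [Ax]  ⊢ p1, p1⊥
      [Ax]  ⊢ p2, p2⊥

Result: YES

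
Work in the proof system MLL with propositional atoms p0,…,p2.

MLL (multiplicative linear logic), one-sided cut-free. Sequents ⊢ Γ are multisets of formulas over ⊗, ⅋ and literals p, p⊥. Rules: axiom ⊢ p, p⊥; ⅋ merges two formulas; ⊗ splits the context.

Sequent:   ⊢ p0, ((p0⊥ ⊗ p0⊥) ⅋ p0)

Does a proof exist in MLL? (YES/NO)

Proof tree:
[⅋]  ⊢ p0, ((p0⊥ ⊗ p0⊥) ⅋ p0)
  [⊗]  ⊢ p0, p0, (p0⊥ ⊗ p0⊥)
    [Ax]  ⊢ p0, p0⊥
    [Ax]  ⊢ p0, p0⊥

Result: YES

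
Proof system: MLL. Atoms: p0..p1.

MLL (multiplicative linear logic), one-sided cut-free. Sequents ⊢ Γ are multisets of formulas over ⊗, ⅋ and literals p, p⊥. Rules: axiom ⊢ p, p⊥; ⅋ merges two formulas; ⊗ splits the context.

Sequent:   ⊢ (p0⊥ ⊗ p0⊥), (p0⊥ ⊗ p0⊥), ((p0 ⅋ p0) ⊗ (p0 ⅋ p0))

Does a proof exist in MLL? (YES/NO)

Derivation trace:
[⊗]  ⊢ (p0⊥ ⊗ p0⊥), (p0⊥ ⊗ p0⊥), ((p0 ⅋ p0) ⊗ (p0 ⅋ p0))
  [⅋]  ⊢ (p0⊥ ⊗ p0⊥), (p0 ⅋ p0)
    [⊗]  ⊢ p0, p0, (p0⊥ ⊗ p0⊥)
      [Ax]  ⊢ p0, p0⊥
      [Ax]  ⊢ p0, p0⊥
  [⅋]  ⊢ (p0⊥ ⊗ p0⊥), (p0 ⅋ p0)
    [⊗]  ⊢ p0, p0, (p0⊥ ⊗ p0⊥)
      [Ax]  ⊢ p0, p0⊥
      [Ax]  ⊢ p0, p0⊥

Result: YES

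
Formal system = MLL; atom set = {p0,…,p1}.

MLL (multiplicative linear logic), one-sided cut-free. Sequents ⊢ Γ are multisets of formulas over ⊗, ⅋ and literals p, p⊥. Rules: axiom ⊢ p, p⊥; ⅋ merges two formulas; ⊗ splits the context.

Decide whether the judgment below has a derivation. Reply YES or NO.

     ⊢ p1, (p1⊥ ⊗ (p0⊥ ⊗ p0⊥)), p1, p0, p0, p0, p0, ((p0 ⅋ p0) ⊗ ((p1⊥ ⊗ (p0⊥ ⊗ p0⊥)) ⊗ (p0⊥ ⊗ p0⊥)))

Proof tree:
[⊗]  ⊢ p1, (p1⊥ ⊗ (p0⊥ ⊗ p0⊥)), p1, p0, p0, p0, p0, ((p0 ⅋ p0) ⊗ ((p1⊥ ⊗ (p0⊥ ⊗ p0⊥)) ⊗ (p0⊥ ⊗ p0⊥)))
  [⅋]  ⊢ p1, (p1⊥ ⊗ (p0⊥ ⊗ p0⊥)), (p0 ⅋ p0)
    [⊗]  ⊢ p1, p0, p0, (p1⊥ ⊗ (p0⊥ ⊗ p0⊥))
      [Ax]  ⊢ p1, p1⊥
      [⊗]  ⊢ p0, p0, (p0⊥ ⊗ p0⊥)
        [Ax]  ⊢ p0, p0⊥
        [Ax]  ⊢ p0, p0⊥
  [⊗]  ⊢ p1, p0, p0, p0, p0, ((p1⊥ ⊗ (p0⊥ ⊗ p0⊥)) ⊗ (p0⊥ ⊗ p0⊥))
    [⊗]  ⊢ p1, p0, p0, (p1⊥ ⊗ (p0⊥ ⊗ p0⊥))
      [Ax]  ⊢ p1, p1⊥
      [⊗]  ⊢ p0, p0, (p0⊥ ⊗ p0⊥)
        [Ax]  ⊢ p0, p0⊥
        [Ax]  ⊢ p0, p0⊥
    [⊗]  ⊢ p0, p0, (p0⊥ ⊗ p0⊥)
      [Ax]  ⊢ p0, p0⊥
      [Ax]  ⊢ p0, p0⊥

Result: YES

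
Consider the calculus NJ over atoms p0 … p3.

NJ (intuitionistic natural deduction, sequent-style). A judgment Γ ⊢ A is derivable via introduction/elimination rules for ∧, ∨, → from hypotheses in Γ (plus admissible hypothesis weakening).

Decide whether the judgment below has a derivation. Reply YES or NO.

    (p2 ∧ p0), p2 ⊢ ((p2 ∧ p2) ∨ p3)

Derivation (root first):
[∨I₁] (p2 ∧ p0), p2 ⊢ ((p2 ∧ p2) ∨ p3)
  [∧I] (p2 ∧ p0), p2 ⊢ (p2 ∧ p2)
    [Wk] p2, (p2 ∧ p0) ⊢ p2
      [Ax] p2 ⊢ p2
    [Wk] p2, (p2 ∧ p0) ⊢ p2
      [Ax] p2 ⊢ p2

Result: YES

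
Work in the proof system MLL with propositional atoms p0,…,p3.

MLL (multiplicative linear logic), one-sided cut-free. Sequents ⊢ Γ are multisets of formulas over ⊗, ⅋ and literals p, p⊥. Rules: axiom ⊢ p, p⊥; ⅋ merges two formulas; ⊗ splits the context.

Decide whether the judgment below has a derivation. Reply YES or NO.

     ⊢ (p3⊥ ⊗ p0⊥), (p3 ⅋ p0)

Proof tree:
[⅋]  ⊢ (p3⊥ ⊗ p0⊥), (p3 ⅋ p0)
  [⊗]  ⊢ p3, p0, (p3⊥ ⊗ p0⊥)
    [Ax]  ⊢ p3, p3⊥
    [Ax]  ⊢ p0, p0⊥

Result: YES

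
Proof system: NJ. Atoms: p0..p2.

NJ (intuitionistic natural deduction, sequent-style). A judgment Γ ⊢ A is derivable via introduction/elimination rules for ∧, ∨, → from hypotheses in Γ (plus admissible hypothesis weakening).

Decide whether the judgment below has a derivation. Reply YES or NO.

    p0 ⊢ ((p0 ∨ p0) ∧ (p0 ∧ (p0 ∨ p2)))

Proof tree:
[∧I] p0 ⊢ ((p0 ∨ p0) ∧ (p0 ∧ (p0 ∨ p2)))
  [∨I₁] p0 ⊢ (p0 ∨ p0)
    [Ax] p0 ⊢ p0
  [∧I] p0 ⊢ (p0 ∧ (p0 ∨ p2))
    [Ax] p0 ⊢ p0
    [∨I₁] p0 ⊢ (p0 ∨ p2)
      [Ax] p0 ⊢ p0

Result: YES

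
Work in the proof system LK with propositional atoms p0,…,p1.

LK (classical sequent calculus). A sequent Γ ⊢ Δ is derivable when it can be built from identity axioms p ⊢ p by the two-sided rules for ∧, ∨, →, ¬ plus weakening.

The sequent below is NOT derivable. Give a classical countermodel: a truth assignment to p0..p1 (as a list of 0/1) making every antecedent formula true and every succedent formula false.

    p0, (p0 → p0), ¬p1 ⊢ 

Enumerate valuations to refute Γ ⊢ Δ:
  v=00: Γ:[p0=F, (p0 → p0)=T, ¬p1=T] Δ:[] refutes=False
  v=01: Γ:[p0=F, (p0 → p0)=T, ¬p1=F] Δ:[] refutes=False
  v=10: Γ:[p0=T, (p0 → p0)=T, ¬p1=T] Δ:[] refutes=True  ← countermodel

Result: [1, 0]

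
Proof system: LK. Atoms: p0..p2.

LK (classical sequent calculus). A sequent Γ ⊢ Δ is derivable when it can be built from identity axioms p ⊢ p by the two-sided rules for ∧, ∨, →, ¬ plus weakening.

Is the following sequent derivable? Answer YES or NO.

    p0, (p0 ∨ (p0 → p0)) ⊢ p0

Proof tree:
[∨L] p0, (p0 ∨ (p0 → p0)) ⊢ p0
  [Ax] p0 ⊢ p0
  [→L] p0, (p0 → p0) ⊢ p0
    [Ax] p0 ⊢ p0
    [WL] p0, p0 ⊢ p0
      [Ax] p0 ⊢ p0

Result: YES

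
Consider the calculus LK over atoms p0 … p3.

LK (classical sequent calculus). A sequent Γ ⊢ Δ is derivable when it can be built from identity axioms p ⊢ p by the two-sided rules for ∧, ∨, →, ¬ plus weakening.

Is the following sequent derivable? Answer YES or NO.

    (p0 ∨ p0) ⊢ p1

Enumerate valuations to refute Γ ⊢ Δ:
  v=0000: Γ:[(p0 ∨ p0)=F] Δ:[p1=F] refutes=False
  v=0001: Γ:[(p0 ∨ p0)=F] Δ:[p1=F] refutes=False
  v=0010: Γ:[(p0 ∨ p0)=F] Δ:[p1=F] refutes=False
  v=0011: Γ:[(p0 ∨ p0)=F] Δ:[p1=F] refutes=False
  v=0100: Γ:[(p0 ∨ p0)=F] Δ:[p1=T] refutes=False
  v=0101: Γ:[(p0 ∨ p0)=F] Δ:[p1=T] refutes=False
  v=0110: Γ:[(p0 ∨ p0)=F] Δ:[p1=T] refutes=False
  v=0111: Γ:[(p0 ∨ p0)=F] Δ:[p1=T] refutes=False
  v=1000: Γ:[(p0 ∨ p0)=T] Δ:[p1=F] refutes=True  ← countermodel

Result: NO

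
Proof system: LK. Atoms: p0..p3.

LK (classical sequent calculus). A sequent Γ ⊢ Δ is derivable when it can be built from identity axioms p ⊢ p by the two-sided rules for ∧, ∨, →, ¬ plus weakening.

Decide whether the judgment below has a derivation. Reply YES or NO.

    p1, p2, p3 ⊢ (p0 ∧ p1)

Enumerate valuations to refute Γ ⊢ Δ:
  v=0000: Γ:[p1=F, p2=F, p3=F] Δ:[(p0 ∧ p1)=F] refutes=False
  v=0001: Γ:[p1=F, p2=F, p3=T] Δ:[(p0 ∧ p1)=F] refutes=False
  v=0010: Γ:[p1=F, p2=T, p3=F] Δ:[(p0 ∧ p1)=F] refutes=False
  v=0011: Γ:[p1=F, p2=T, p3=T] Δ:[(p0 ∧ p1)=F] refutes=False
  v=0100: Γ:[p1=T, p2=F, p3=F] Δ:[(p0 ∧ p1)=F] refutes=False
  v=0101: Γ:[p1=T, p2=F, p3=T] Δ:[(p0 ∧ p1)=F] refutes=False
  v=0110: Γ:[p1=T, p2=T, p3=F] Δ:[(p0 ∧ p1)=F] refutes=False
  v=0111: Γ:[p1=T, p2=T, p3=T] Δ:[(p0 ∧ p1)=F] refutes=True  ← countermodel

Result: NO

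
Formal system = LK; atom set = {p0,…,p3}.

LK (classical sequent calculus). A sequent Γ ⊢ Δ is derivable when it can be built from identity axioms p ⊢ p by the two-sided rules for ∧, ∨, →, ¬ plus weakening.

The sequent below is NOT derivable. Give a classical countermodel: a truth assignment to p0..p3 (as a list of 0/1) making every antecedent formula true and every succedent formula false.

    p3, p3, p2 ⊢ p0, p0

Enumerate valuations to refute Γ ⊢ Δ:
  v=0000: Γ:[p3=F, p3=F, p2=F] Δ:[p0=F, p0=F] refutes=False
  v=0001: Γ:[p3=T, p3=T, p2=F] Δ:[p0=F, p0=F] refutes=False
  v=0010: Γ:[p3=F, p3=F, p2=T] Δ:[p0=F, p0=F] refutes=False
  v=0011: Γ:[p3=T, p3=T, p2=T] Δ:[p0=F, p0=F] refutes=True  ← countermodel

Result: [0, 0, 1, 1]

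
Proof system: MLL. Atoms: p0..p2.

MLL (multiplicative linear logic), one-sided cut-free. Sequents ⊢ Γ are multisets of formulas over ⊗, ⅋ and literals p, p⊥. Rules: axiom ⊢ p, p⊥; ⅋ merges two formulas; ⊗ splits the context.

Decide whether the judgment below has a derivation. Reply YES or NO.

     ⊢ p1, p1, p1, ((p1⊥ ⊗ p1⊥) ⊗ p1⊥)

Derivation (root first):
[⊗]  ⊢ p1, p1, p1, ((p1⊥ ⊗ p1⊥) ⊗ p1⊥)
  [⊗]  ⊢ p1, p1, (p1⊥ ⊗ p1⊥)
    [Ax]  ⊢ p1, p1⊥
    [Ax]  ⊢ p1, p1⊥
  [Ax]  ⊢ p1, p1⊥

Result: YES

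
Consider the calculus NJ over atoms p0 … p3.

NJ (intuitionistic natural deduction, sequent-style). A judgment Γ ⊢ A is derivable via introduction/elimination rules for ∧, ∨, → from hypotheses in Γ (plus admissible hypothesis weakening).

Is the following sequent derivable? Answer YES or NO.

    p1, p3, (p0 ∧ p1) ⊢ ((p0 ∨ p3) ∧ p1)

Derivation trace:
[Wk] p1, p3, (p0 ∧ p1) ⊢ ((p0 ∨ p3) ∧ p1)
  [∧I] p1, p3 ⊢ ((p0 ∨ p3) ∧ p1)
    [∨I₂] p3 ⊢ (p0 ∨ p3)
      [Ax] p3 ⊢ p3
    [Ax] p1 ⊢ p1

Result: YES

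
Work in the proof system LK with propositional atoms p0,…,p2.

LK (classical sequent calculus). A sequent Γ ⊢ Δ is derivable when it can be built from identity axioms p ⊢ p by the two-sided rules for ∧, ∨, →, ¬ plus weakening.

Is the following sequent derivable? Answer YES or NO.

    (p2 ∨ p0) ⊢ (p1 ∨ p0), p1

Truth-table refutation:
  v=000: Γ:[(p2 ∨ p0)=F] Δ:[(p1 ∨ p0)=F, p1=F] refutes=False
  v=001: Γ:[(p2 ∨ p0)=T] Δ:[(p1 ∨ p0)=F, p1=F] refutes=True  ← countermodel

Result: NO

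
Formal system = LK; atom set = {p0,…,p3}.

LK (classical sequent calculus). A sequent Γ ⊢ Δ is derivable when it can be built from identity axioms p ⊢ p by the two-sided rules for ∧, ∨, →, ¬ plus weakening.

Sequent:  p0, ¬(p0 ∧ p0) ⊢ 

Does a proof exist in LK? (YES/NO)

Derivation (root first):
[¬L] p0, ¬(p0 ∧ p0) ⊢ 
  [∧R] p0 ⊢ (p0 ∧ p0)
    [Ax] p0 ⊢ p0
    [Ax] p0 ⊢ p0

Result: YES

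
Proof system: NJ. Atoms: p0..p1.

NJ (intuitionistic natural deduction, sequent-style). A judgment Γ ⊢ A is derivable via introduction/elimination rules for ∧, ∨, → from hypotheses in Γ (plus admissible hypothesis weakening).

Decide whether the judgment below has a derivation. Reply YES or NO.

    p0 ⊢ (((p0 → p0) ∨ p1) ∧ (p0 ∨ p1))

Proof tree:
[∧I] p0 ⊢ (((p0 → p0) ∨ p1) ∧ (p0 ∨ p1))
  [∨I₁]  ⊢ ((p0 → p0) ∨ p1)
    [→I]  ⊢ (p0 → p0)
      [Ax] p0 ⊢ p0
  [∨I₁] p0 ⊢ (p0 ∨ p1)
    [Ax] p0 ⊢ p0

Result: YES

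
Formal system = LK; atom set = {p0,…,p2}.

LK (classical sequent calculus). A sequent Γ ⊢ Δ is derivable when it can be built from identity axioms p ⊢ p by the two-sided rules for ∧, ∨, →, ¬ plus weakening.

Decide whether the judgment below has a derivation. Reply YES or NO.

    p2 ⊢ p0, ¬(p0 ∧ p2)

Derivation trace:
[¬R] p2 ⊢ p0, ¬(p0 ∧ p2)
  [WL] (p0 ∧ p2), p2 ⊢ p0
    [∧L] (p0 ∧ p2) ⊢ p0
      [WL] p0, p2 ⊢ p0
        [Ax] p0 ⊢ p0

Result: YES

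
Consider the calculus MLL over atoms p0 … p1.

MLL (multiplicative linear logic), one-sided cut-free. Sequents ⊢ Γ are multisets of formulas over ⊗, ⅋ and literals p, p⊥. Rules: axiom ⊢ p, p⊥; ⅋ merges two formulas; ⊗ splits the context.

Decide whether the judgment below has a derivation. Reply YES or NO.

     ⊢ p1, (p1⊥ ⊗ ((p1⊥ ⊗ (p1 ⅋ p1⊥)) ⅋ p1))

Proof tree:
[⊗]  ⊢ p1, (p1⊥ ⊗ ((p1⊥ ⊗ (p1 ⅋ p1⊥)) ⅋ p1))
  [Ax]  ⊢ p1, p1⊥
  [⅋]  ⊢ ((p1⊥ ⊗ (p1 ⅋ p1⊥)) ⅋ p1)
    [⊗]  ⊢ p1, (p1⊥ ⊗ (p1 ⅋ p1⊥))
      [Ax]  ⊢ p1, p1⊥
      [⅋]  ⊢ (p1 ⅋ p1⊥)
        [Ax]  ⊢ p1, p1⊥

Result: YES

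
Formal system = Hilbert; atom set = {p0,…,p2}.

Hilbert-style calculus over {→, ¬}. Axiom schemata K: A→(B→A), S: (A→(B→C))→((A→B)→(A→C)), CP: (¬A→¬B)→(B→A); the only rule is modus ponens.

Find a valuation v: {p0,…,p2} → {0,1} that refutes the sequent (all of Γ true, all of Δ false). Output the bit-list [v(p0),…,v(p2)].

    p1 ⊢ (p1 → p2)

Truth-table refutation:
  v=000: Γ:[p1=F] Δ:[(p1 → p2)=T] refutes=False
  v=001: Γ:[p1=F] Δ:[(p1 → p2)=T] refutes=False
  v=010: Γ:[p1=T] Δ:[(p1 → p2)=F] refutes=True  ← countermodel

Result: [0, 1, 0]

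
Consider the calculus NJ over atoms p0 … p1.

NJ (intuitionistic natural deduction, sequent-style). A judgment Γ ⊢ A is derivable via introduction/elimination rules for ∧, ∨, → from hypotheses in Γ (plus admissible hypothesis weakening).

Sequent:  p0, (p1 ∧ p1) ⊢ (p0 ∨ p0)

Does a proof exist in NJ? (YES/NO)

Derivation (root first):
[Wk] p0, (p1 ∧ p1) ⊢ (p0 ∨ p0)
  [∨I₁] p0 ⊢ (p0 ∨ p0)
    [Ax] p0 ⊢ p0

Result: YES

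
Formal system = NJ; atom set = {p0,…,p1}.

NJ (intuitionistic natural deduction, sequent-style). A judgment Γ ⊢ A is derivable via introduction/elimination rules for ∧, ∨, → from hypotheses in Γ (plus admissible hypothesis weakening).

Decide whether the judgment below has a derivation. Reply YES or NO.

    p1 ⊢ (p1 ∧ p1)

Derivation (root first):
[∧I] p1 ⊢ (p1 ∧ p1)
  [Wk] p1, p1 ⊢ p1
    [Ax] p1 ⊢ p1
  [Wk] p1, p1 ⊢ p1
    [Ax] p1 ⊢ p1

Result: YES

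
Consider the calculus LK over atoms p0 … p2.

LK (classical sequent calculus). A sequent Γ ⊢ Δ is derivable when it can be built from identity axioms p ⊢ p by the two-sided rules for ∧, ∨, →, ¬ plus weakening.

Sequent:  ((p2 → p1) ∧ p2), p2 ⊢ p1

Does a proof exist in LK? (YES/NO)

Derivation trace:
[WL] ((p2 → p1) ∧ p2), p2 ⊢ p1
  [∧L] ((p2 → p1) ∧ p2) ⊢ p1
    [→L] p2, (p2 → p1) ⊢ p1
      [Ax] p2 ⊢ p2
      [Ax] p1 ⊢ p1

Result: YES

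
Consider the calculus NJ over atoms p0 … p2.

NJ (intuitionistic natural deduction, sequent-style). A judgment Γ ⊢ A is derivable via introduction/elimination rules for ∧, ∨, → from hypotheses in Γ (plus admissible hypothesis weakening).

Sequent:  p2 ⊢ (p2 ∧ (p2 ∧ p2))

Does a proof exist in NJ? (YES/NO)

Derivation trace:
[∧I] p2 ⊢ (p2 ∧ (p2 ∧ p2))
  [Ax] p2 ⊢ p2
  [∧I] p2 ⊢ (p2 ∧ p2)
    [Ax] p2 ⊢ p2
    [Ax] p2 ⊢ p2

Result: YES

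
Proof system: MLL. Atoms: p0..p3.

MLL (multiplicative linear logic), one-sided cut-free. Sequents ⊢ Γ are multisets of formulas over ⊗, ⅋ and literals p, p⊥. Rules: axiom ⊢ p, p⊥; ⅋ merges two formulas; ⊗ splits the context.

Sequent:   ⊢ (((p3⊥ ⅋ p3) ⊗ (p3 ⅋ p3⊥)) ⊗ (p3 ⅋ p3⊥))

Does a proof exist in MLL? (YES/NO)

Derivation trace:
[⊗]  ⊢ (((p3⊥ ⅋ p3) ⊗ (p3 ⅋ p3⊥)) ⊗ (p3 ⅋ p3⊥))
  [⊗]  ⊢ ((p3⊥ ⅋ p3) ⊗ (p3 ⅋ p3⊥))
    [⅋]  ⊢ (p3⊥ ⅋ p3)
      [Ax]  ⊢ p3, p3⊥
    [⅋]  ⊢ (p3 ⅋ p3⊥)
      [Ax]  ⊢ p3, p3⊥
  [⅋]  ⊢ (p3 ⅋ p3⊥)
    [Ax]  ⊢ p3, p3⊥

Result: YES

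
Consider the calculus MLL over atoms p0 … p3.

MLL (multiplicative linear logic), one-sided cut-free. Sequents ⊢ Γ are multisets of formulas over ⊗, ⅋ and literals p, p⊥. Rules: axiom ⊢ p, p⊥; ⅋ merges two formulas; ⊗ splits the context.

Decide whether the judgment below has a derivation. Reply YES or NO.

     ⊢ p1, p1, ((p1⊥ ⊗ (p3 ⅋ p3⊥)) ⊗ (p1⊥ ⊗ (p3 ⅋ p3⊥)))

Derivation trace:
[⊗]  ⊢ p1, p1, ((p1⊥ ⊗ (p3 ⅋ p3⊥)) ⊗ (p1⊥ ⊗ (p3 ⅋ p3⊥)))
  [⊗]  ⊢ p1, (p1⊥ ⊗ (p3 ⅋ p3⊥))
    [Ax]  ⊢ p1, p1⊥
    [⅋]  ⊢ (p3 ⅋ p3⊥)
      [Ax]  ⊢ p3, p3⊥
  [⊗]  ⊢ p1, (p1⊥ ⊗ (p3 ⅋ p3⊥))
    [Ax]  ⊢ p1, p1⊥
    [⅋]  ⊢ (p3 ⅋ p3⊥)
      [Ax]  ⊢ p3, p3⊥

Result: YES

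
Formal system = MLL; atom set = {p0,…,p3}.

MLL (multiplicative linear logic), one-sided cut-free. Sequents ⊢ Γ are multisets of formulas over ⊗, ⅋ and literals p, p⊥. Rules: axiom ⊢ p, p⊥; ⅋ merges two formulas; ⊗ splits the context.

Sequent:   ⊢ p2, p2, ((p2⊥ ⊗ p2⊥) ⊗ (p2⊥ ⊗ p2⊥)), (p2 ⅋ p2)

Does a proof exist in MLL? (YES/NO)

Derivation (root first):
[⅋]  ⊢ p2, p2, ((p2⊥ ⊗ p2⊥) ⊗ (p2⊥ ⊗ p2⊥)), (p2 ⅋ p2)
  [⊗]  ⊢ p2, p2, p2, p2, ((p2⊥ ⊗ p2⊥) ⊗ (p2⊥ ⊗ p2⊥))
    [⊗]  ⊢ p2, p2, (p2⊥ ⊗ p2⊥)
      [Ax]  ⊢ p2, p2⊥
      [Ax]  ⊢ p2, p2⊥
    [⊗]  ⊢ p2, p2, (p2⊥ ⊗ p2⊥)
      [Ax]  ⊢ p2, p2⊥
      [Ax]  ⊢ p2, p2⊥

Result: YES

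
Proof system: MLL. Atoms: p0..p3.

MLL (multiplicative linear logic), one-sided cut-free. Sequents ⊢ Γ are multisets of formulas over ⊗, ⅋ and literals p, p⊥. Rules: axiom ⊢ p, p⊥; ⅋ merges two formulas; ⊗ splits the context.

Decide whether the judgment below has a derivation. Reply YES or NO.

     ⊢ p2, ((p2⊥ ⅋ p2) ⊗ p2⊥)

Derivation trace:
[⊗]  ⊢ p2, ((p2⊥ ⅋ p2) ⊗ p2⊥)
  [⅋]  ⊢ (p2⊥ ⅋ p2)
    [Ax]  ⊢ p2, p2⊥
  [Ax]  ⊢ p2, p2⊥

Result: YES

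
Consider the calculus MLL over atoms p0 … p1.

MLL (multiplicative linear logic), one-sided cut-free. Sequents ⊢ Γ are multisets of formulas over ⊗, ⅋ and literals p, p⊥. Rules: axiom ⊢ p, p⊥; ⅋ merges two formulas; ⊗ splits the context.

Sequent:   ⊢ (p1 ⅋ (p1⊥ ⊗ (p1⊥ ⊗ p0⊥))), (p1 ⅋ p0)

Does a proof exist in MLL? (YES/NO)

Proof tree:
[⅋]  ⊢ (p1 ⅋ (p1⊥ ⊗ (p1⊥ ⊗ p0⊥))), (p1 ⅋ p0)
  [⅋]  ⊢ p1, p0, (p1 ⅋ (p1⊥ ⊗ (p1⊥ ⊗ p0⊥)))
    [⊗]  ⊢ p1, p1, p0, (p1⊥ ⊗ (p1⊥ ⊗ p0⊥))
      [Ax]  ⊢ p1, p1⊥
      [⊗]  ⊢ p1, p0, (p1⊥ ⊗ p0⊥)
        [Ax]  ⊢ p1, p1⊥
        [Ax]  ⊢ p0, p0⊥

Result: YES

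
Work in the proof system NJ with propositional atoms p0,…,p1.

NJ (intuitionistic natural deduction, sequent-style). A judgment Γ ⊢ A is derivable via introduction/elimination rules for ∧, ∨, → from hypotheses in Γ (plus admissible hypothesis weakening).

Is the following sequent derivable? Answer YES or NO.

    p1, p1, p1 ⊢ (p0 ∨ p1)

Derivation (root first):
[∨I₂] p1, p1, p1 ⊢ (p0 ∨ p1)
  [Wk] p1, p1, p1 ⊢ p1
    [Wk] p1, p1 ⊢ p1
      [Ax] p1 ⊢ p1

Result: YES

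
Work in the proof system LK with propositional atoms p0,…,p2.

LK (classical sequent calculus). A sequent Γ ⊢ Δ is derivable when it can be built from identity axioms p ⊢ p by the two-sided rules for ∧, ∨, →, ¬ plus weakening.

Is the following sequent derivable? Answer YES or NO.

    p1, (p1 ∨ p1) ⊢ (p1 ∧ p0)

Truth-table refutation:
  v=000: Γ:[p1=F, (p1 ∨ p1)=F] Δ:[(p1 ∧ p0)=F] refutes=False
  v=001: Γ:[p1=F, (p1 ∨ p1)=F] Δ:[(p1 ∧ p0)=F] refutes=False
  v=010: Γ:[p1=T, (p1 ∨ p1)=T] Δ:[(p1 ∧ p0)=F] refutes=True  ← countermodel

Result: NO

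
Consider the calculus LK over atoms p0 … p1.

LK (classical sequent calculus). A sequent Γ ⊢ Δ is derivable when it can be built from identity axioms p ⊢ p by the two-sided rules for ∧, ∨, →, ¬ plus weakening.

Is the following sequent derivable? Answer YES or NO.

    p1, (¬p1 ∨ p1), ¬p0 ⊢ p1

Derivation (root first):
[¬L] p1, (¬p1 ∨ p1), ¬p0 ⊢ p1
  [∨L] p1, (¬p1 ∨ p1) ⊢ p1, p0
    [WR] p1, ¬p1 ⊢ p0
      [¬L] p1, ¬p1 ⊢ 
        [Ax] p1 ⊢ p1
    [Ax] p1 ⊢ p1

Result: YES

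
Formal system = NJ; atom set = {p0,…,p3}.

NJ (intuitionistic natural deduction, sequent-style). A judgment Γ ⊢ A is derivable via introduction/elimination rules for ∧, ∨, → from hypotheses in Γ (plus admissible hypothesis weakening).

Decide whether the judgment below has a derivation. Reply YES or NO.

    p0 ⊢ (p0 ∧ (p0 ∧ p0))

Proof tree:
[∧I] p0 ⊢ (p0 ∧ (p0 ∧ p0))
  [Ax] p0 ⊢ p0
  [∧I] p0 ⊢ (p0 ∧ p0)
    [Ax] p0 ⊢ p0
    [Ax] p0 ⊢ p0

Result: YES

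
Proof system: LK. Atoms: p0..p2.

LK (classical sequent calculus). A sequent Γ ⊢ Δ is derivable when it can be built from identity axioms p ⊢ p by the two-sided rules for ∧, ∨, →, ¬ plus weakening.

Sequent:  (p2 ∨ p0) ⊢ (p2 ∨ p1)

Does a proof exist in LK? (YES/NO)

Enumerate valuations to refute Γ ⊢ Δ:
  v=000: Γ:[(p2 ∨ p0)=F] Δ:[(p2 ∨ p1)=F] refutes=False
  v=001: Γ:[(p2 ∨ p0)=T] Δ:[(p2 ∨ p1)=T] refutes=False
  v=010: Γ:[(p2 ∨ p0)=F] Δ:[(p2 ∨ p1)=T] refutes=False
  v=011: Γ:[(p2 ∨ p0)=T] Δ:[(p2 ∨ p1)=T] refutes=False
  v=100: Γ:[(p2 ∨ p0)=T] Δ:[(p2 ∨ p1)=F] refutes=True  ← countermodel

Result: NO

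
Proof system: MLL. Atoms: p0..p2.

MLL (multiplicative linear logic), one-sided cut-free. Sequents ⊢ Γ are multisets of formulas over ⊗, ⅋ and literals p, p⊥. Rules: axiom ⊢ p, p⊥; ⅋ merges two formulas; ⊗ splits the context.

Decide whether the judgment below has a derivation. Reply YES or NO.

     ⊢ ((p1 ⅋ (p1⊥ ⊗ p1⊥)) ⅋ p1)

Derivation trace:
[⅋]  ⊢ ((p1 ⅋ (p1⊥ ⊗ p1⊥)) ⅋ p1)
  [⅋]  ⊢ p1, (p1 ⅋ (p1⊥ ⊗ p1⊥))
    [⊗]  ⊢ p1, p1, (p1⊥ ⊗ p1⊥)
      [Ax]  ⊢ p1, p1⊥
      [Ax]  ⊢ p1, p1⊥

Result: YES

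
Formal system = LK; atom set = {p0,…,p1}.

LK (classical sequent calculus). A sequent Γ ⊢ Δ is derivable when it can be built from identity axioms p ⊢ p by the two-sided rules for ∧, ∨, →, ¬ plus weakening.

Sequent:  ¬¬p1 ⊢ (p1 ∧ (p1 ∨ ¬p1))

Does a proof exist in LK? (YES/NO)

Proof tree:
[∧R] ¬¬p1 ⊢ (p1 ∧ (p1 ∨ ¬p1))
  [¬L] ¬¬p1 ⊢ p1
    [¬R]  ⊢ p1, ¬p1
      [Ax] p1 ⊢ p1
  [∨R]  ⊢ (p1 ∨ ¬p1)
    [¬R]  ⊢ p1, ¬p1
      [Ax] p1 ⊢ p1

Result: YES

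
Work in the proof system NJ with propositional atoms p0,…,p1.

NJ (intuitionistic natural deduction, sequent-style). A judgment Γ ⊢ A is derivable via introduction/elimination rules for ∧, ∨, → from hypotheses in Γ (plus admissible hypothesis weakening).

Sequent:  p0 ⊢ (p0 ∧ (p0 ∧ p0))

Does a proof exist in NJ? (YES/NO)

Proof tree:
[∧I] p0 ⊢ (p0 ∧ (p0 ∧ p0))
  [Ax] p0 ⊢ p0
  [∧I] p0 ⊢ (p0 ∧ p0)
    [Ax] p0 ⊢ p0
    [Ax] p0 ⊢ p0

Result: YES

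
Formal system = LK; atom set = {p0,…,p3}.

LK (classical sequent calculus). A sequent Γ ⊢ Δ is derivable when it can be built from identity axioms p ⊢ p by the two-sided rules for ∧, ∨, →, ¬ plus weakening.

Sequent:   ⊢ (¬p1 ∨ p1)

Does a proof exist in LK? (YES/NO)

Derivation (root first):
[∨R]  ⊢ (¬p1 ∨ p1)
  [¬R]  ⊢ p1, ¬p1
    [Ax] p1 ⊢ p1

Result: YES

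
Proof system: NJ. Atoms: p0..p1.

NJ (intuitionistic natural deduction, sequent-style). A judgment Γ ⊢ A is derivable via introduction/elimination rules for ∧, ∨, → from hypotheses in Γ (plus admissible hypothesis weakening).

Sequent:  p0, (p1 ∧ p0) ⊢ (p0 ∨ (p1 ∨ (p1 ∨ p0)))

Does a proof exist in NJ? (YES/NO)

Derivation trace:
[∨I₂] p0, (p1 ∧ p0) ⊢ (p0 ∨ (p1 ∨ (p1 ∨ p0)))
  [Wk] p0, (p1 ∧ p0) ⊢ (p1 ∨ (p1 ∨ p0))
    [∨I₂] p0 ⊢ (p1 ∨ (p1 ∨ p0))
      [∨I₂] p0 ⊢ (p1 ∨ p0)
        [Ax] p0 ⊢ p0

Result: YES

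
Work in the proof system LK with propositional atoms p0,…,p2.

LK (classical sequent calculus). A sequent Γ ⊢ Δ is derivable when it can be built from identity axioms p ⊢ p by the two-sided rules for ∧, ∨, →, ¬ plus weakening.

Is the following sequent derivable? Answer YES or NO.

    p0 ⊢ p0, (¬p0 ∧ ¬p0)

Proof tree:
[∧R] p0 ⊢ p0, (¬p0 ∧ ¬p0)
  [WL] p0 ⊢ p0, ¬p0
    [¬R]  ⊢ p0, ¬p0
      [Ax] p0 ⊢ p0
  [¬R]  ⊢ p0, ¬p0
    [Ax] p0 ⊢ p0

Result: YES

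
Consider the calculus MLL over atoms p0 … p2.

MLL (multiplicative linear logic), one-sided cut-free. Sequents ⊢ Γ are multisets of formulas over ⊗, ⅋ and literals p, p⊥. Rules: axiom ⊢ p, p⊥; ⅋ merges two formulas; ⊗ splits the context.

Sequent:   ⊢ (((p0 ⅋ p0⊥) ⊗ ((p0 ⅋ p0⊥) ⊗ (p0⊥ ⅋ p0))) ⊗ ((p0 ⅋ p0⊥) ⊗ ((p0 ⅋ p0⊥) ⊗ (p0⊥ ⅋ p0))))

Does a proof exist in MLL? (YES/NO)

Derivation (root first):
[⊗]  ⊢ (((p0 ⅋ p0⊥) ⊗ ((p0 ⅋ p0⊥) ⊗ (p0⊥ ⅋ p0))) ⊗ ((p0 ⅋ p0⊥) ⊗ ((p0 ⅋ p0⊥) ⊗ (p0⊥ ⅋ p0))))
  [⊗]  ⊢ ((p0 ⅋ p0⊥) ⊗ ((p0 ⅋ p0⊥) ⊗ (p0⊥ ⅋ p0)))
    [⅋]  ⊢ (p0 ⅋ p0⊥)
      [Ax]  ⊢ p0, p0⊥
    [⊗]  ⊢ ((p0 ⅋ p0⊥) ⊗ (p0⊥ ⅋ p0))
      [⅋]  ⊢ (p0 ⅋ p0⊥)
        [Ax]  ⊢ p0, p0⊥
      [⅋]  ⊢ (p0⊥ ⅋ p0)
        [Ax]  ⊢ p0, p0⊥
  [⊗]  ⊢ ((p0 ⅋ p0⊥) ⊗ ((p0 ⅋ p0⊥) ⊗ (p0⊥ ⅋ p0)))
    [⅋]  ⊢ (p0 ⅋ p0⊥)
      [Ax]  ⊢ p0, p0⊥
    [⊗]  ⊢ ((p0 ⅋ p0⊥) ⊗ (p0⊥ ⅋ p0))
      [⅋]  ⊢ (p0 ⅋ p0⊥)
        [Ax]  ⊢ p0, p0⊥
      [⅋]  ⊢ (p0⊥ ⅋ p0)
        [Ax]  ⊢ p0, p0⊥

Result: YES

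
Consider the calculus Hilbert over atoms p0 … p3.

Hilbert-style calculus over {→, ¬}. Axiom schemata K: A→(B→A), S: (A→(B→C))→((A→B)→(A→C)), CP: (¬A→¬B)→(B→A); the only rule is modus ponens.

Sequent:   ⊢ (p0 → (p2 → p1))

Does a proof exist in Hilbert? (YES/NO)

Search for a countermodel by truth-table:
  v=0000: Γ:[] Δ:[(p0 → (p2 → p1))=T] refutes=False
  v=0001: Γ:[] Δ:[(p0 → (p2 → p1))=T] refutes=False
  v=0010: Γ:[] Δ:[(p0 → (p2 → p1))=T] refutes=False
  v=0011: Γ:[] Δ:[(p0 → (p2 → p1))=T] refutes=False
  v=0100: Γ:[] Δ:[(p0 → (p2 → p1))=T] refutes=False
  v=0101: Γ:[] Δ:[(p0 → (p2 → p1))=T] refutes=False
  v=0110: Γ:[] Δ:[(p0 → (p2 → p1))=T] refutes=False
  v=0111: Γ:[] Δ:[(p0 → (p2 → p1))=T] refutes=False
  v=1000: Γ:[] Δ:[(p0 → (p2 → p1))=T] refutes=False
  v=1001: Γ:[] Δ:[(p0 → (p2 → p1))=T] refutes=False
  v=1010: Γ:[] Δ:[(p0 → (p2 → p1))=F] refutes=True  ← countermodel

Result: NO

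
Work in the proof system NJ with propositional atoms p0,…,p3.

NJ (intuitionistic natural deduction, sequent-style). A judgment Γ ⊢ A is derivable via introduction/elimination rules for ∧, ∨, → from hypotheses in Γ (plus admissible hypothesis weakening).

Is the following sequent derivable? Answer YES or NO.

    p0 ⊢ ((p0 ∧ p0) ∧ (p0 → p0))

Derivation (root first):
[∧I] p0 ⊢ ((p0 ∧ p0) ∧ (p0 → p0))
  [∧I] p0 ⊢ (p0 ∧ p0)
    [Ax] p0 ⊢ p0
    [Ax] p0 ⊢ p0
  [Wk] p0 ⊢ (p0 → p0)
    [→I]  ⊢ (p0 → p0)
      [Ax] p0 ⊢ p0

Result: YES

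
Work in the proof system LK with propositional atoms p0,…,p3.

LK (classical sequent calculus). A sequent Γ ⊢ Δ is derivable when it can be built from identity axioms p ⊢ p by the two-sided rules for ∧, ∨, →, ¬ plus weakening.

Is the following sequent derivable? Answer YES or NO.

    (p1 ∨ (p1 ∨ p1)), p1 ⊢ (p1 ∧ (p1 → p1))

Proof tree:
[WL] (p1 ∨ (p1 ∨ p1)), p1 ⊢ (p1 ∧ (p1 → p1))
  [∧R] (p1 ∨ (p1 ∨ p1)) ⊢ (p1 ∧ (p1 → p1))
    [∨L] (p1 ∨ (p1 ∨ p1)) ⊢ p1
      [Ax] p1 ⊢ p1
      [∨L] (p1 ∨ p1) ⊢ p1
        [Ax] p1 ⊢ p1
        [Ax] p1 ⊢ p1
    [→R]  ⊢ (p1 → p1)
      [Ax] p1 ⊢ p1

Result: YES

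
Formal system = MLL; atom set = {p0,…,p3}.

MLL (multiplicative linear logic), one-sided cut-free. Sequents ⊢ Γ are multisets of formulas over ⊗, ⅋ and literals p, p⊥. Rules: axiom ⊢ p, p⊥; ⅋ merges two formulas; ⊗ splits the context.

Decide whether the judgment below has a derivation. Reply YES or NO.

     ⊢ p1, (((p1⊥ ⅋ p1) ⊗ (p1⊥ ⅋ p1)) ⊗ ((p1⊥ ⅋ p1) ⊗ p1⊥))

Proof tree:
[⊗]  ⊢ p1, (((p1⊥ ⅋ p1) ⊗ (p1⊥ ⅋ p1)) ⊗ ((p1⊥ ⅋ p1) ⊗ p1⊥))
  [⊗]  ⊢ ((p1⊥ ⅋ p1) ⊗ (p1⊥ ⅋ p1))
    [⅋]  ⊢ (p1⊥ ⅋ p1)
      [Ax]  ⊢ p1, p1⊥
    [⅋]  ⊢ (p1⊥ ⅋ p1)
      [Ax]  ⊢ p1, p1⊥
  [⊗]  ⊢ p1, ((p1⊥ ⅋ p1) ⊗ p1⊥)
    [⅋]  ⊢ (p1⊥ ⅋ p1)
      [Ax]  ⊢ p1, p1⊥
    [Ax]  ⊢ p1, p1⊥

Result: YES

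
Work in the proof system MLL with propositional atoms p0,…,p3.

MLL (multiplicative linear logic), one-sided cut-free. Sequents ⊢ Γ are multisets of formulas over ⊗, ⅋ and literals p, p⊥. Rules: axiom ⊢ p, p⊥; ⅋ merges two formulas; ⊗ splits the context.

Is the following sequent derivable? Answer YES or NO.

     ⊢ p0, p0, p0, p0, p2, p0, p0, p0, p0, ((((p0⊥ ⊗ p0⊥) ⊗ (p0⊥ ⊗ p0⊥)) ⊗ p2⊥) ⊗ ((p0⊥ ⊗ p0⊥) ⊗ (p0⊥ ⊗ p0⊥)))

Derivation (root first):
[⊗]  ⊢ p0, p0, p0, p0, p2, p0, p0, p0, p0, ((((p0⊥ ⊗ p0⊥) ⊗ (p0⊥ ⊗ p0⊥)) ⊗ p2⊥) ⊗ ((p0⊥ ⊗ p0⊥) ⊗ (p0⊥ ⊗ p0⊥)))
  [⊗]  ⊢ p0, p0, p0, p0, p2, (((p0⊥ ⊗ p0⊥) ⊗ (p0⊥ ⊗ p0⊥)) ⊗ p2⊥)
    [⊗]  ⊢ p0, p0, p0, p0, ((p0⊥ ⊗ p0⊥) ⊗ (p0⊥ ⊗ p0⊥))
      [⊗]  ⊢ p0, p0, (p0⊥ ⊗ p0⊥)
        [Ax]  ⊢ p0, p0⊥
        [Ax]  ⊢ p0, p0⊥
      [⊗]  ⊢ p0, p0, (p0⊥ ⊗ p0⊥)
        [Ax]  ⊢ p0, p0⊥
        [Ax]  ⊢ p0, p0⊥
    [Ax]  ⊢ p2, p2⊥
  [⊗]  ⊢ p0, p0, p0, p0, ((p0⊥ ⊗ p0⊥) ⊗ (p0⊥ ⊗ p0⊥))
    [⊗]  ⊢ p0, p0, (p0⊥ ⊗ p0⊥)
      [Ax]  ⊢ p0, p0⊥
      [Ax]  ⊢ p0, p0⊥
    [⊗]  ⊢ p0, p0, (p0⊥ ⊗ p0⊥)
      [Ax]  ⊢ p0, p0⊥
      [Ax]  ⊢ p0, p0⊥

Result: YES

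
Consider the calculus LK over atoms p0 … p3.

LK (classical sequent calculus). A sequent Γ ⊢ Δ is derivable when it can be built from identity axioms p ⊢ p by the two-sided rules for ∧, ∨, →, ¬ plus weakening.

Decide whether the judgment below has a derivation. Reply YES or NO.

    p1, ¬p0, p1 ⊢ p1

Proof tree:
[WL] p1, ¬p0, p1 ⊢ p1
  [¬L] p1, ¬p0 ⊢ p1
    [WR] p1 ⊢ p1, p0
      [Ax] p1 ⊢ p1

Result: YES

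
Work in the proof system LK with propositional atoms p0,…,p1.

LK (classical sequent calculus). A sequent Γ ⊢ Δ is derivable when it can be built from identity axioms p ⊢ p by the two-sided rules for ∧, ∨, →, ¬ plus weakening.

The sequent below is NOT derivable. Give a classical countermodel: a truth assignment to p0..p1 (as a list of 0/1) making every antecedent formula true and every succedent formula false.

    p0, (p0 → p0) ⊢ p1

Truth-table refutation:
  v=00: Γ:[p0=F, (p0 → p0)=T] Δ:[p1=F] refutes=False
  v=01: Γ:[p0=F, (p0 → p0)=T] Δ:[p1=T] refutes=False
  v=10: Γ:[p0=T, (p0 → p0)=T] Δ:[p1=F] refutes=True  ← countermodel

Result: [1, 0]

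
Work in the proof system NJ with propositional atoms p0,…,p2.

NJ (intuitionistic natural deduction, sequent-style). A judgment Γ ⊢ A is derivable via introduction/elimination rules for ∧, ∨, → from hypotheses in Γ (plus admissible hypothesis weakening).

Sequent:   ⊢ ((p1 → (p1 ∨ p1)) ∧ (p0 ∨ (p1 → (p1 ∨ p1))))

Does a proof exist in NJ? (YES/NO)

Proof tree:
[∧I]  ⊢ ((p1 → (p1 ∨ p1)) ∧ (p0 ∨ (p1 → (p1 ∨ p1))))
  [→I]  ⊢ (p1 → (p1 ∨ p1))
    [∨I₁] p1 ⊢ (p1 ∨ p1)
      [Ax] p1 ⊢ p1
  [∨I₂]  ⊢ (p0 ∨ (p1 → (p1 ∨ p1)))
    [→I]  ⊢ (p1 → (p1 ∨ p1))
      [∨I₁] p1 ⊢ (p1 ∨ p1)
        [Ax] p1 ⊢ p1

Result: YES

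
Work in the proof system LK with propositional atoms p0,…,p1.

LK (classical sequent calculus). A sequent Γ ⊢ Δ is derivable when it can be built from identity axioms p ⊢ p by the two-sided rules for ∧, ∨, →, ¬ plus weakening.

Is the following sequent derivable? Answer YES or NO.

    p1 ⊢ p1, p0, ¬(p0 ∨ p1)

Derivation (root first):
[¬R] p1 ⊢ p1, p0, ¬(p0 ∨ p1)
  [∨L] p1, (p0 ∨ p1) ⊢ p1, p0
    [WR] p1, p0 ⊢ p1, p0
      [WL] p1, p0 ⊢ p1
        [Ax] p1 ⊢ p1
    [Ax] p1 ⊢ p1

Result: YES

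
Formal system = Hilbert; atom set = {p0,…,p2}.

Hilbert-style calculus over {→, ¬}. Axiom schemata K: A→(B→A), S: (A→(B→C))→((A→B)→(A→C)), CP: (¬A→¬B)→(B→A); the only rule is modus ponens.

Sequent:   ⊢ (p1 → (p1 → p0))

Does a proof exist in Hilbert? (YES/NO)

Enumerate valuations to refute Γ ⊢ Δ:
  v=000: Γ:[] Δ:[(p1 → (p1 → p0))=T] refutes=False
  v=001: Γ:[] Δ:[(p1 → (p1 → p0))=T] refutes=False
  v=010: Γ:[] Δ:[(p1 → (p1 → p0))=F] refutes=True  ← countermodel

Result: NO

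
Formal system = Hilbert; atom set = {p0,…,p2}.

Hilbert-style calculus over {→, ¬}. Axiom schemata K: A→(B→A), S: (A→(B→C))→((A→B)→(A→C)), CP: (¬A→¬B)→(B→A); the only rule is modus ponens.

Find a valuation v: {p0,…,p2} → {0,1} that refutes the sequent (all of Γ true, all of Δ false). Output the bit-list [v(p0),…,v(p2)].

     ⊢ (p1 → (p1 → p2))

Truth-table refutation:
  v=000: Γ:[] Δ:[(p1 → (p1 → p2))=T] refutes=False
  v=001: Γ:[] Δ:[(p1 → (p1 → p2))=T] refutes=False
  v=010: Γ:[] Δ:[(p1 → (p1 → p2))=F] refutes=True  ← countermodel

Result: [0, 1, 0]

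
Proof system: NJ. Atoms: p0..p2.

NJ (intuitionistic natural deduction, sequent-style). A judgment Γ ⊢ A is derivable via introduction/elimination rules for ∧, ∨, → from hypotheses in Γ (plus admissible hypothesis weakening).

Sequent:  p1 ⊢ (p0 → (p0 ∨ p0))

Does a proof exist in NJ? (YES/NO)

Derivation trace:
[→I] p1 ⊢ (p0 → (p0 ∨ p0))
  [∨I₁] p0, p1 ⊢ (p0 ∨ p0)
    [Wk] p0, p1 ⊢ p0
      [Ax] p0 ⊢ p0

Result: YES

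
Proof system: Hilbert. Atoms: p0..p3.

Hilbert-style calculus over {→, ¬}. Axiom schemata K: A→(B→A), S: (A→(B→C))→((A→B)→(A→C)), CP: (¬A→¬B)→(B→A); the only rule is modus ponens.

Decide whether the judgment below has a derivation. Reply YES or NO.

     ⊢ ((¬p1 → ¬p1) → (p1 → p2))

Enumerate valuations to refute Γ ⊢ Δ:
  v=0000: Γ:[] Δ:[((¬p1 → ¬p1) → (p1 → p2))=T] refutes=False
  v=0001: Γ:[] Δ:[((¬p1 → ¬p1) → (p1 → p2))=T] refutes=False
  v=0010: Γ:[] Δ:[((¬p1 → ¬p1) → (p1 → p2))=T] refutes=False
  v=0011: Γ:[] Δ:[((¬p1 → ¬p1) → (p1 → p2))=T] refutes=False
  v=0100: Γ:[] Δ:[((¬p1 → ¬p1) → (p1 → p2))=F] refutes=True  ← countermodel

Result: NO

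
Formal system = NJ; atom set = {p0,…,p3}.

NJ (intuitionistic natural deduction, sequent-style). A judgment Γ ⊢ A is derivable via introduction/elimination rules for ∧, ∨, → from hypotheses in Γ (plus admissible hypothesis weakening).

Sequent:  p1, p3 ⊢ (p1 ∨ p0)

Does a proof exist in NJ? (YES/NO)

Derivation (root first):
[∨I₁] p1, p3 ⊢ (p1 ∨ p0)
  [Wk] p1, p3 ⊢ p1
    [Ax] p1 ⊢ p1

Result: YES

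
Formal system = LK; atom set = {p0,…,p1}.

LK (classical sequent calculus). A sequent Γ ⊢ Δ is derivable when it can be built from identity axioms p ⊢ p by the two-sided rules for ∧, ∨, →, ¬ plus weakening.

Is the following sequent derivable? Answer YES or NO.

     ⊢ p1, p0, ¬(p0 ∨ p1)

Proof tree:
[¬R]  ⊢ p1, p0, ¬(p0 ∨ p1)
  [∨L] (p0 ∨ p1) ⊢ p1, p0
    [Ax] p0 ⊢ p0
    [Ax] p1 ⊢ p1

Result: YES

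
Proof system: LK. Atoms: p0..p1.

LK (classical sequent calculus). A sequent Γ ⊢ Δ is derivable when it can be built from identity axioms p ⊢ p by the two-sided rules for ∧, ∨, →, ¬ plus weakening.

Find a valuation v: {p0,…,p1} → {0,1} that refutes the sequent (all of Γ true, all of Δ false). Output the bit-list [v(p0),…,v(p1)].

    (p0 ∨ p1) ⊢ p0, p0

Search for a countermodel by truth-table:
  v=00: Γ:[(p0 ∨ p1)=F] Δ:[p0=F, p0=F] refutes=False
  v=01: Γ:[(p0 ∨ p1)=T] Δ:[p0=F, p0=F] refutes=True  ← countermodel

Result: [0, 1]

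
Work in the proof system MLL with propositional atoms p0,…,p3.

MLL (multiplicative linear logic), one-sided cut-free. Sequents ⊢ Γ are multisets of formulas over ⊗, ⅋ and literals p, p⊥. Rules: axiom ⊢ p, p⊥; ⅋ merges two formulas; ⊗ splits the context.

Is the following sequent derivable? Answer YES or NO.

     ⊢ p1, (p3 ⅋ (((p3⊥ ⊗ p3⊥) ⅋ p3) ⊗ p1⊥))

Proof tree:
[⅋]  ⊢ p1, (p3 ⅋ (((p3⊥ ⊗ p3⊥) ⅋ p3) ⊗ p1⊥))
  [⊗]  ⊢ p3, p1, (((p3⊥ ⊗ p3⊥) ⅋ p3) ⊗ p1⊥)
    [⅋]  ⊢ p3, ((p3⊥ ⊗ p3⊥) ⅋ p3)
      [⊗]  ⊢ p3, p3, (p3⊥ ⊗ p3⊥)
        [Ax]  ⊢ p3, p3⊥
        [Ax]  ⊢ p3, p3⊥
    [Ax]  ⊢ p1, p1⊥

Result: YES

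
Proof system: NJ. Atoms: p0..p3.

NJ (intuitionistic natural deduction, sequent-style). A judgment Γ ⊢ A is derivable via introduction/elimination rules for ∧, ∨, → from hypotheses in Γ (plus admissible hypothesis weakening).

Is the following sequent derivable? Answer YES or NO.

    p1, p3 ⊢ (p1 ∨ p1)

Derivation trace:
[Wk] p1, p3 ⊢ (p1 ∨ p1)
  [∨I₂] p1 ⊢ (p1 ∨ p1)
    [Ax] p1 ⊢ p1

Result: YES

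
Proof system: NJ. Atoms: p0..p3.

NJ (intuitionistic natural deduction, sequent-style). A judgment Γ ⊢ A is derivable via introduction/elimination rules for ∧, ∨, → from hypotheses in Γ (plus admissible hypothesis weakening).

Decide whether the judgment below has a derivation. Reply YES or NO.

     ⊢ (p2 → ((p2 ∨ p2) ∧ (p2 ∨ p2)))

Derivation trace:
[→I]  ⊢ (p2 → ((p2 ∨ p2) ∧ (p2 ∨ p2)))
  [∧I] p2 ⊢ ((p2 ∨ p2) ∧ (p2 ∨ p2))
    [∨I₁] p2 ⊢ (p2 ∨ p2)
      [Ax] p2 ⊢ p2
    [∨I₁] p2 ⊢ (p2 ∨ p2)
      [Ax] p2 ⊢ p2

Result: YES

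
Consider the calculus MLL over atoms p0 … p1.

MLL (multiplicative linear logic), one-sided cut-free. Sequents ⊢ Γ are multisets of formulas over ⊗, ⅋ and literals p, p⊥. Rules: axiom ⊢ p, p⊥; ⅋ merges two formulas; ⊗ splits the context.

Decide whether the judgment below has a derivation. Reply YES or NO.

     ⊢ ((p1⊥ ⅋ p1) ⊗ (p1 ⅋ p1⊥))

Derivation trace:
[⊗]  ⊢ ((p1⊥ ⅋ p1) ⊗ (p1 ⅋ p1⊥))
  [⅋]  ⊢ (p1⊥ ⅋ p1)
    [Ax]  ⊢ p1, p1⊥
  [⅋]  ⊢ (p1 ⅋ p1⊥)
    [Ax]  ⊢ p1, p1⊥

Result: YES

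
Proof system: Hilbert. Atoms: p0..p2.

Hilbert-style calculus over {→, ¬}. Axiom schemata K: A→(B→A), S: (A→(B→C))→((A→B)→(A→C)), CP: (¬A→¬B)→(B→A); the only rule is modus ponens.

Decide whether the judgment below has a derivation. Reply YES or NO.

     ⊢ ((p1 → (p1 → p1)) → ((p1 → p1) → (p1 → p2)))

Truth-table refutation:
  v=000: Γ:[] Δ:[((p1 → (p1 → p1)) → ((p1 → p1) → (p1 → p2)))=T] refutes=False
  v=001: Γ:[] Δ:[((p1 → (p1 → p1)) → ((p1 → p1) → (p1 → p2)))=T] refutes=False
  v=010: Γ:[] Δ:[((p1 → (p1 → p1)) → ((p1 → p1) → (p1 → p2)))=F] refutes=True  ← countermodel

Result: NO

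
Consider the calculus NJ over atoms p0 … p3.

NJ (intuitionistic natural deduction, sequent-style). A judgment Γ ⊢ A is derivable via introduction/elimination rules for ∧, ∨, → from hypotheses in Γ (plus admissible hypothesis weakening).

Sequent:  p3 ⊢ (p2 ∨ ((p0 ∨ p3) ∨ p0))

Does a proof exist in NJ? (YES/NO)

Derivation trace:
[∨I₂] p3 ⊢ (p2 ∨ ((p0 ∨ p3) ∨ p0))
  [∨I₁] p3 ⊢ ((p0 ∨ p3) ∨ p0)
    [∨I₂] p3 ⊢ (p0 ∨ p3)
      [Ax] p3 ⊢ p3

Result: YES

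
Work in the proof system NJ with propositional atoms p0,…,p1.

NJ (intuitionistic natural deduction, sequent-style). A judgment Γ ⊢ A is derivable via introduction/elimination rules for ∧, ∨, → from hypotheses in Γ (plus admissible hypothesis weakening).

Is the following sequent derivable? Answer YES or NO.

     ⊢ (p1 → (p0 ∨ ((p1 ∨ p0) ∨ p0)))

Derivation (root first):
[→I]  ⊢ (p1 → (p0 ∨ ((p1 ∨ p0) ∨ p0)))
  [∨I₂] p1 ⊢ (p0 ∨ ((p1 ∨ p0) ∨ p0))
    [∨I₁] p1 ⊢ ((p1 ∨ p0) ∨ p0)
      [∨I₁] p1 ⊢ (p1 ∨ p0)
        [Ax] p1 ⊢ p1

Result: YES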